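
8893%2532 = 1297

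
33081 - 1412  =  31669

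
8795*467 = 4107265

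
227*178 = 40406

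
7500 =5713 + 1787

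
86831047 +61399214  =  148230261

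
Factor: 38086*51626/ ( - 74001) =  - 1966227836/74001 = -2^2*3^(  -  1 ) * 17^( -1)*83^1*137^1 * 139^1 * 311^1*1451^( - 1)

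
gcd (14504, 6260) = 4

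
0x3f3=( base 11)83A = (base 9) 1343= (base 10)1011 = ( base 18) 323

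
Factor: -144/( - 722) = 2^3*3^2*19^(  -  2)  =  72/361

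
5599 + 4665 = 10264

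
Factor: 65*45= 2925  =  3^2*5^2*13^1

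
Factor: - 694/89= - 2^1*89^( - 1)*347^1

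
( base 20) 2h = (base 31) 1Q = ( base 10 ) 57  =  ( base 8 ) 71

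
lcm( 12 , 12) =12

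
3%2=1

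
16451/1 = 16451  =  16451.00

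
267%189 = 78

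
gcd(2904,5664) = 24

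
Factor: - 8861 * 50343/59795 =-446089323/59795=- 3^1 * 5^( -1) * 97^1*173^1 * 8861^1*11959^( - 1 )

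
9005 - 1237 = 7768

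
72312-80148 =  - 7836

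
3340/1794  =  1670/897  =  1.86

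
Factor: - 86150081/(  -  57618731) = 37^(- 1) * 151^( - 1) * 10313^(  -  1 )*86150081^1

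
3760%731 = 105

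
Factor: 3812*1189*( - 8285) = -37551497380 = - 2^2*5^1*29^1*41^1 * 953^1 *1657^1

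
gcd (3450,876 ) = 6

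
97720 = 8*12215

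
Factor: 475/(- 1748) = -2^( - 2 ) * 5^2 *23^( - 1)=- 25/92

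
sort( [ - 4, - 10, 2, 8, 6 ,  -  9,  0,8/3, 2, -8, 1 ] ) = [ - 10, - 9, - 8, - 4,0,1, 2, 2,  8/3, 6, 8]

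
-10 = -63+53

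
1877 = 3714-1837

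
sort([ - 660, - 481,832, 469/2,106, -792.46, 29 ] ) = [ -792.46, - 660, - 481  ,  29,106,469/2,832] 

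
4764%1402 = 558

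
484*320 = 154880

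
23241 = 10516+12725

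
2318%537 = 170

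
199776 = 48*4162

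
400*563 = 225200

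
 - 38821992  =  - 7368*5269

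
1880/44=470/11= 42.73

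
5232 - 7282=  - 2050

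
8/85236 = 2/21309 = 0.00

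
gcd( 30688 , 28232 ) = 8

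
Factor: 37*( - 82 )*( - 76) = 230584  =  2^3*19^1*37^1*41^1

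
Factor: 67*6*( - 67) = -2^1*3^1*67^2=   - 26934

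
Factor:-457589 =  - 11^1  *17^1*2447^1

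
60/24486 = 10/4081 = 0.00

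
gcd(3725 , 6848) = 1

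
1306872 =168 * 7779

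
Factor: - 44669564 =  - 2^2*11167391^1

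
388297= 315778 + 72519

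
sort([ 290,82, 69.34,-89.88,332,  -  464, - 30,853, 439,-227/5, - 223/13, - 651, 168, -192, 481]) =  [ - 651, - 464,-192,-89.88, - 227/5,-30, - 223/13, 69.34,82 , 168,290, 332, 439, 481,853]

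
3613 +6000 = 9613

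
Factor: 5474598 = 2^1*3^1*23^1*39671^1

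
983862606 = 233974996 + 749887610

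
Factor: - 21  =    -  3^1*7^1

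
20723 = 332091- 311368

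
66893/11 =66893/11 = 6081.18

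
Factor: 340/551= 2^2*5^1 * 17^1 * 19^( - 1) * 29^( - 1 )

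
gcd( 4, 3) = 1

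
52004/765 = 52004/765 = 67.98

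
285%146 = 139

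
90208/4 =22552 = 22552.00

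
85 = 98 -13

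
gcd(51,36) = 3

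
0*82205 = 0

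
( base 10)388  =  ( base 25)fd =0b110000100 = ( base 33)BP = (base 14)1DA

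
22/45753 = 22/45753 = 0.00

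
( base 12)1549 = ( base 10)2505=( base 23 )4gl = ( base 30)2nf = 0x9c9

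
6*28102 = 168612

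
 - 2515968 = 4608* ( - 546) 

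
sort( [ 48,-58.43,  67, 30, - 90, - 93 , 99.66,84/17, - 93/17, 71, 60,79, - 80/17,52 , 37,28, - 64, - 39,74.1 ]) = [ - 93, - 90, - 64, - 58.43, - 39, - 93/17,  -  80/17 , 84/17, 28, 30,37 , 48,  52,60,67,  71, 74.1,79,99.66 ] 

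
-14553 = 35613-50166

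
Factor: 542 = 2^1 *271^1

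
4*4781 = 19124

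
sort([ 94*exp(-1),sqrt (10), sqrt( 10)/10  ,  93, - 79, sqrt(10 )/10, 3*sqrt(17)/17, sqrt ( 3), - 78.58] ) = [ - 79, - 78.58,sqrt( 10 )/10,sqrt( 10)/10 , 3 * sqrt(  17)/17, sqrt(3 ),sqrt (10) , 94 * exp (  -  1), 93 ] 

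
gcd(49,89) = 1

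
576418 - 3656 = 572762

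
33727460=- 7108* ( - 4745)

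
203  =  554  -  351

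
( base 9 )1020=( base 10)747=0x2eb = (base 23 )19b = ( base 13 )456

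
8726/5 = 1745 + 1/5= 1745.20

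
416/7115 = 416/7115  =  0.06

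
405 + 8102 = 8507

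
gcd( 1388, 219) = 1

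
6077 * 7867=47807759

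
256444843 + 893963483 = 1150408326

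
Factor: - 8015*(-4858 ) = 38936870  =  2^1*5^1*7^2*229^1*347^1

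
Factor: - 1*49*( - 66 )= 2^1*3^1 *7^2*11^1 =3234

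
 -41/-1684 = 41/1684 = 0.02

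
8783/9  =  975 + 8/9 = 975.89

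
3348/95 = 35 +23/95 = 35.24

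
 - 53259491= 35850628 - 89110119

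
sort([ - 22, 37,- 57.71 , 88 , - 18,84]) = [ - 57.71, - 22, - 18 , 37,  84, 88]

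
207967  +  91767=299734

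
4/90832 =1/22708 = 0.00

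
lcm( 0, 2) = 0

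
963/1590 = 321/530 = 0.61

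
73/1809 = 73/1809 = 0.04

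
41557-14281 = 27276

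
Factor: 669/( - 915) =- 223/305 = - 5^ (-1)*61^( - 1 ) * 223^1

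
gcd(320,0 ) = 320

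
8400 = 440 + 7960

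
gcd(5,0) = 5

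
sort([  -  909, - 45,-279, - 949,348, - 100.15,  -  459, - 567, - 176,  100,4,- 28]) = [ - 949, - 909, - 567 ,-459,-279,-176, - 100.15, - 45 , - 28,4, 100, 348 ] 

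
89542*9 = 805878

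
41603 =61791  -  20188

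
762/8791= 762/8791 = 0.09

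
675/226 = 675/226=2.99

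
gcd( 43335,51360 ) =1605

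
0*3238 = 0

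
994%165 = 4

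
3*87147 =261441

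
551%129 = 35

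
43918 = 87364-43446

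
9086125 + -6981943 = 2104182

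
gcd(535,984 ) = 1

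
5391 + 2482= 7873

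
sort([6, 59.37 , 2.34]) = [2.34, 6, 59.37]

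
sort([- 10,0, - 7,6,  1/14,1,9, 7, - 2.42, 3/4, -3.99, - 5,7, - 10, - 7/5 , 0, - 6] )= [-10,  -  10, - 7, - 6,-5,-3.99, - 2.42,  -  7/5, 0,0, 1/14,3/4,1,6, 7,7,9 ]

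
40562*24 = 973488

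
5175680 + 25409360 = 30585040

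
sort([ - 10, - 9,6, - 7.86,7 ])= [ - 10, - 9, - 7.86, 6 , 7]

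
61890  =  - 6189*( - 10)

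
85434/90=14239/15 = 949.27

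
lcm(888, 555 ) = 4440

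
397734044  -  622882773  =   - 225148729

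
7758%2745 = 2268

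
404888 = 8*50611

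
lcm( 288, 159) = 15264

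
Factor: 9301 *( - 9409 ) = -87513109 = - 71^1*97^2 * 131^1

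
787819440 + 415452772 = 1203272212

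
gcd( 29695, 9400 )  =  5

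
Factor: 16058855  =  5^1*3211771^1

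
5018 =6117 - 1099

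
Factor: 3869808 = 2^4*3^1 *80621^1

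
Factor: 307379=61^1 * 5039^1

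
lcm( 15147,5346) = 90882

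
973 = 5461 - 4488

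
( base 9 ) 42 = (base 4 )212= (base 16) 26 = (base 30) 18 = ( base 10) 38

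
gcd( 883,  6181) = 883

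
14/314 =7/157=0.04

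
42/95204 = 21/47602 = 0.00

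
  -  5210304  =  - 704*7401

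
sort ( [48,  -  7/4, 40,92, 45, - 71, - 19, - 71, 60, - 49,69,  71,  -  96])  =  [  -  96, - 71,-71,  -  49,-19, - 7/4, 40,45,  48,60,69, 71, 92 ] 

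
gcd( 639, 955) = 1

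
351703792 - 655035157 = - 303331365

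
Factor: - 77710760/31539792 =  - 9713845/3942474 = - 2^( - 1 )*3^( - 1) * 5^1*19^1 * 102251^1*657079^(-1 ) 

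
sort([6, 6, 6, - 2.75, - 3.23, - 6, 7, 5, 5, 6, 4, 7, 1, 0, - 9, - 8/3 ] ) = [ - 9,-6, - 3.23, - 2.75, - 8/3 , 0, 1, 4,5,5 , 6, 6,  6, 6,7,  7 ] 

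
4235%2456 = 1779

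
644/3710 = 46/265=0.17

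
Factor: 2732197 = 13^1*210169^1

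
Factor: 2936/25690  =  4/35 = 2^2 *5^(  -  1)* 7^(  -  1 ) 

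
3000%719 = 124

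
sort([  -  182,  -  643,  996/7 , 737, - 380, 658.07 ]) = [ - 643, - 380, - 182, 996/7,658.07,737]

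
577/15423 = 577/15423 = 0.04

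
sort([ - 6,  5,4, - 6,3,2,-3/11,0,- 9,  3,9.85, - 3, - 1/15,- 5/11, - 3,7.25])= [ - 9,-6, - 6 , - 3, - 3,- 5/11, - 3/11, - 1/15, 0 , 2, 3,3 , 4 , 5,7.25, 9.85]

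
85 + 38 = 123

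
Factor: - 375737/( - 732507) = 3^ ( - 1)*19^( - 1 )*71^ ( - 1) * 181^(-1)*401^1 * 937^1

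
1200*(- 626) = -751200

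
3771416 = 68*55462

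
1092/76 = 14+7/19 = 14.37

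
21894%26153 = 21894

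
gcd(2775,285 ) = 15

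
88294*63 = 5562522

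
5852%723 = 68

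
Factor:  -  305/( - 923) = 5^1*13^(  -  1)*61^1*71^( - 1) 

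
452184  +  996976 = 1449160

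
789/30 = 26 + 3/10=26.30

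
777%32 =9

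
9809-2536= 7273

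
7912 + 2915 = 10827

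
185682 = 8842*21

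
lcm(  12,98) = 588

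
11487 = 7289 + 4198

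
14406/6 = 2401 = 2401.00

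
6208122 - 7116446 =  - 908324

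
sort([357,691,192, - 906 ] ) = [ - 906,192, 357,  691 ] 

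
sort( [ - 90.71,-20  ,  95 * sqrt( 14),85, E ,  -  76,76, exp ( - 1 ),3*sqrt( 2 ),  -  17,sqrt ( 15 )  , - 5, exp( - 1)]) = [-90.71,- 76 , - 20,  -  17,-5,exp ( - 1),exp (- 1 ), E, sqrt( 15),3 * sqrt( 2),76,85,95*sqrt( 14) ]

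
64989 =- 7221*( - 9 )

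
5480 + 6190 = 11670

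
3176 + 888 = 4064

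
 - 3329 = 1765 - 5094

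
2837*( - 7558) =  - 21442046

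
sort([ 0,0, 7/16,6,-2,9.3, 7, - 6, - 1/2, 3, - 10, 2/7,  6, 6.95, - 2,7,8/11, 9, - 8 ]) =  [ - 10,- 8, - 6 , - 2, - 2, - 1/2,0, 0, 2/7,7/16  ,  8/11,3, 6,6,6.95, 7 , 7,9, 9.3]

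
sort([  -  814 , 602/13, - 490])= [ - 814 , - 490, 602/13]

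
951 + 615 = 1566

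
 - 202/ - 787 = 202/787 = 0.26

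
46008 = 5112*9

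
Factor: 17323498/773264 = 8661749/386632 = 2^( - 3 )*29^1*31^(-1 )*1559^(-1)*298681^1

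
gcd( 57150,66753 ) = 9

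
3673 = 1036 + 2637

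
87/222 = 29/74 = 0.39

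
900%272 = 84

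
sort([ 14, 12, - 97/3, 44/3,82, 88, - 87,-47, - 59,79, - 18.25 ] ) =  [ - 87,-59, - 47, - 97/3,-18.25,12, 14 , 44/3, 79, 82  ,  88 ] 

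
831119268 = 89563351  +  741555917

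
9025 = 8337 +688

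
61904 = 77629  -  15725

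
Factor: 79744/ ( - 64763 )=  - 2^7*7^1 * 89^1*64763^( - 1)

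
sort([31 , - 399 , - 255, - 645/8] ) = [ - 399, - 255, -645/8,31 ]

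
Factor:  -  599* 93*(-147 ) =3^2*7^2 * 31^1*599^1=8188929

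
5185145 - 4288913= 896232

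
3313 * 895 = 2965135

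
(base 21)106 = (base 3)121120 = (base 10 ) 447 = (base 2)110111111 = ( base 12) 313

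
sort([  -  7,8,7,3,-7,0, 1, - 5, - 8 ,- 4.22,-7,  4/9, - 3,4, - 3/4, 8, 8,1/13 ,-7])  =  [ - 8,-7, - 7,-7, -7,-5,-4.22,-3, - 3/4, 0,  1/13,4/9, 1,3 , 4,  7,8 , 8, 8] 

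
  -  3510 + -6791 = - 10301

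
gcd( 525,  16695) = 105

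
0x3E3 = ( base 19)2e7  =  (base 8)1743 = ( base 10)995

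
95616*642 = 61385472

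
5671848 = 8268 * 686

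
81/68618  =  81/68618=0.00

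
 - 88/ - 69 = 1+19/69 = 1.28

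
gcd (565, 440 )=5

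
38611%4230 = 541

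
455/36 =455/36 = 12.64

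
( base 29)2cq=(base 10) 2056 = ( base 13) C22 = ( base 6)13304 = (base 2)100000001000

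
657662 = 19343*34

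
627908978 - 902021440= -274112462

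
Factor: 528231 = 3^1*11^1*16007^1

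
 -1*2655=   -  2655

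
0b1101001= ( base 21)50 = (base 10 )105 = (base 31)3c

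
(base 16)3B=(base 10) 59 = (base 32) 1r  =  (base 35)1O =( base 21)2H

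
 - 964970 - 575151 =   -  1540121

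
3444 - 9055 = - 5611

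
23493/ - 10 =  - 2350  +  7/10 = -2349.30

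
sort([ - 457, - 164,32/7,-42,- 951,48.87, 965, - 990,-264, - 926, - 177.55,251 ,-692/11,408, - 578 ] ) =[-990, - 951, - 926,-578, - 457, - 264 , - 177.55, - 164, -692/11,  -  42,32/7, 48.87,251,408, 965]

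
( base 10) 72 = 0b1001000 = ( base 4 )1020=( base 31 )2A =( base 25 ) 2m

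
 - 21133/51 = - 415 +32/51 = -414.37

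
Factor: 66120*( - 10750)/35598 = -118465000/5933 =- 2^3*5^4*17^( - 1 )*19^1*29^1*43^1* 349^(- 1)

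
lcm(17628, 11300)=440700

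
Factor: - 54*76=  - 4104 = -2^3 * 3^3* 19^1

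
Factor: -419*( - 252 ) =105588 =2^2 * 3^2*7^1*419^1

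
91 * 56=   5096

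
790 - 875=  - 85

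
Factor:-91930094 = -2^1*19^2  *  157^1*811^1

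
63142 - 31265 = 31877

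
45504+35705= 81209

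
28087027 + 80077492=108164519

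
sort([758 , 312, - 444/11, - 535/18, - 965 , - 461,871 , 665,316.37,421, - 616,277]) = [ - 965,  -  616,  -  461, - 444/11, - 535/18,  277,312, 316.37,421,665, 758,871]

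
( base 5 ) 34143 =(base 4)211313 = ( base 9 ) 3282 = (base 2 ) 100101110111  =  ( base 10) 2423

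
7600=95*80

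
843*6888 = 5806584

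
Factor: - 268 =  - 2^2*67^1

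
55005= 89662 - 34657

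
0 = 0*701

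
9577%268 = 197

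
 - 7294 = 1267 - 8561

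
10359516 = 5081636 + 5277880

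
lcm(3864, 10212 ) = 142968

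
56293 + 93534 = 149827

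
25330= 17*1490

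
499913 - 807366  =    -  307453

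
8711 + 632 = 9343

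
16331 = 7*2333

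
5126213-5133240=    - 7027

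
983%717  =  266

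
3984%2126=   1858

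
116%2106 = 116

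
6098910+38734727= 44833637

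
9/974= 9/974=0.01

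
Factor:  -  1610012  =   - 2^2*402503^1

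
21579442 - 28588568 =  - 7009126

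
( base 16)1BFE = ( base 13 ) 3353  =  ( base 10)7166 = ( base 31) 7E5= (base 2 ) 1101111111110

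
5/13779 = 5/13779= 0.00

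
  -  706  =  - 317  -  389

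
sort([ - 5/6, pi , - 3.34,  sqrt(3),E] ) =[ - 3.34, - 5/6 , sqrt( 3),E , pi]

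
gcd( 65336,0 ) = 65336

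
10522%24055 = 10522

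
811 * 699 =566889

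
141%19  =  8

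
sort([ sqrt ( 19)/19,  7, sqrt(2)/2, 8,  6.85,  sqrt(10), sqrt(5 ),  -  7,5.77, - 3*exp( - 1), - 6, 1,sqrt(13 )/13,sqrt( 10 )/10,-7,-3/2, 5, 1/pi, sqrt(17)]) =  [ - 7, - 7 , - 6, - 3/2, -3 * exp( - 1), sqrt ( 19)/19,sqrt ( 13 )/13,sqrt(10 )/10, 1/pi,sqrt ( 2) /2, 1, sqrt(5), sqrt(10 ), sqrt(17 ),5, 5.77, 6.85,7, 8 ]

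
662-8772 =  - 8110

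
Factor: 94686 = 2^1*3^1*43^1*367^1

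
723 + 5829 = 6552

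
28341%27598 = 743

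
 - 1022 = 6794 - 7816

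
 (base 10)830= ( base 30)rk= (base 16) 33e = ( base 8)1476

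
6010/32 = 187 + 13/16 = 187.81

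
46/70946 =23/35473 = 0.00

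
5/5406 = 5/5406= 0.00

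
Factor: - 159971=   -  7^1*22853^1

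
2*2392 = 4784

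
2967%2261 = 706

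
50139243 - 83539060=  - 33399817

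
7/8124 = 7/8124  =  0.00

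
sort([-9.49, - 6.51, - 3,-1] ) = [ - 9.49,-6.51 ,-3,- 1]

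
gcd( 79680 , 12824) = 8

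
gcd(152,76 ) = 76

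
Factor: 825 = 3^1*5^2 * 11^1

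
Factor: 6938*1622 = 2^2*811^1* 3469^1 = 11253436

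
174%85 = 4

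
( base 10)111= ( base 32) 3f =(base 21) 56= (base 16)6F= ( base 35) 36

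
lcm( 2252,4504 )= 4504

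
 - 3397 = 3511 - 6908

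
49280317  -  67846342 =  - 18566025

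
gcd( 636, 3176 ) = 4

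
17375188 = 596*29153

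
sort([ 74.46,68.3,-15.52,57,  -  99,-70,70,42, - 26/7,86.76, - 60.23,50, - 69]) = [ - 99,-70, - 69, - 60.23  , - 15.52, - 26/7,42, 50,57,68.3,  70,74.46 , 86.76 ] 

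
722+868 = 1590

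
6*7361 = 44166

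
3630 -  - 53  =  3683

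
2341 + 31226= 33567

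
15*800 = 12000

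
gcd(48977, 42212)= 1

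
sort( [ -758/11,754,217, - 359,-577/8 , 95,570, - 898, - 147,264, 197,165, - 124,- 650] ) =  [ - 898, - 650, - 359, -147, - 124, - 577/8, - 758/11,95, 165, 197, 217,264,570,754 ]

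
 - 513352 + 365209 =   -  148143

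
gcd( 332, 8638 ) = 2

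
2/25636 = 1/12818=0.00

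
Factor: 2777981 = 2777981^1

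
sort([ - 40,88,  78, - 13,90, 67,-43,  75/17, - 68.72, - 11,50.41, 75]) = [ - 68.72, - 43 , - 40, - 13, - 11,75/17,50.41, 67, 75,78,  88,90 ]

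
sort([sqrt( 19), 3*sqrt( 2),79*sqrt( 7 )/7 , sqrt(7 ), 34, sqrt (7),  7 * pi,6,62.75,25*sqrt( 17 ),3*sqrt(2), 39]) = [sqrt( 7),sqrt( 7 ), 3*sqrt( 2),3*sqrt( 2), sqrt ( 19),  6, 7*pi,79 * sqrt(7) /7,34,39, 62.75,25*sqrt( 17 )]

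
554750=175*3170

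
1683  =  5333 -3650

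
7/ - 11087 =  - 7/11087 = - 0.00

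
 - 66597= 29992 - 96589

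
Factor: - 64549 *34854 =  - 2^1*3^1*17^1 *37^1*157^1*3797^1 = - 2249790846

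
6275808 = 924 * 6792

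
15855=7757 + 8098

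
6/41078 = 3/20539 = 0.00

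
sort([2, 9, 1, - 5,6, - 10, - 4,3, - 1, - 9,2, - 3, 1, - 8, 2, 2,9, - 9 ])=[ - 10, - 9, - 9, - 8,  -  5, - 4,-3, - 1,  1,  1, 2, 2,  2,2 , 3, 6 , 9, 9 ]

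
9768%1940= 68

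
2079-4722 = - 2643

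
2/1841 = 2/1841 = 0.00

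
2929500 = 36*81375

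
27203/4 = 6800 + 3/4 = 6800.75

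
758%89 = 46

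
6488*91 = 590408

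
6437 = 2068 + 4369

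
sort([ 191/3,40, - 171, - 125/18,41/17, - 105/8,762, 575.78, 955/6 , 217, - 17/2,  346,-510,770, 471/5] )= [ - 510,- 171, - 105/8,  -  17/2 , - 125/18,41/17, 40,191/3,471/5,955/6, 217  ,  346,575.78, 762, 770 ]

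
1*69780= 69780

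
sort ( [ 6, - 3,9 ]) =[ - 3, 6 , 9]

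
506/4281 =506/4281 = 0.12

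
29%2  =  1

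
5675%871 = 449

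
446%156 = 134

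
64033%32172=31861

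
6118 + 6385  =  12503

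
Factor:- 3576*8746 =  - 2^4 * 3^1*149^1*4373^1 =- 31275696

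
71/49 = 71/49 = 1.45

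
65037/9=21679/3= 7226.33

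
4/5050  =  2/2525 = 0.00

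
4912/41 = 4912/41 = 119.80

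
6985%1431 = 1261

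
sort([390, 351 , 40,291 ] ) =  [40, 291, 351,390] 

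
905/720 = 181/144 =1.26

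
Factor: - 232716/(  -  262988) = 3^1*41^1*139^( - 1)= 123/139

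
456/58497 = 152/19499 = 0.01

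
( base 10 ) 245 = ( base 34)77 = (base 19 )CH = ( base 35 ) 70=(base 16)f5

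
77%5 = 2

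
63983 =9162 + 54821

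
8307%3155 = 1997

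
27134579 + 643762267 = 670896846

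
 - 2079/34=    - 2079/34 = - 61.15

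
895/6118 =895/6118=0.15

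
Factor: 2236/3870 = 2^1*3^( - 2 )*5^( - 1)*13^1   =  26/45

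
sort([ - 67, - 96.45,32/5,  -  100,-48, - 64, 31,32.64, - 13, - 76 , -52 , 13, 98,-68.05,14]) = [ - 100, - 96.45,-76,-68.05, - 67, - 64, - 52, - 48, - 13, 32/5, 13,14,31, 32.64, 98]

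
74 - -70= 144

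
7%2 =1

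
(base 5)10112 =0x291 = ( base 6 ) 3013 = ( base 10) 657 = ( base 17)24b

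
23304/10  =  11652/5 = 2330.40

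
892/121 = 892/121 = 7.37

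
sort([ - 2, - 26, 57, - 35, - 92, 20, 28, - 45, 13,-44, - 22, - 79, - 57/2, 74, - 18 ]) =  [ - 92, - 79,-45, - 44,-35, - 57/2, - 26, - 22, - 18, - 2,13,20,28,57, 74]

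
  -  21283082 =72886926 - 94170008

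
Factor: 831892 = 2^2 * 207973^1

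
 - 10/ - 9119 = 10/9119 = 0.00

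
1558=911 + 647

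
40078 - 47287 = - 7209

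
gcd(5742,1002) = 6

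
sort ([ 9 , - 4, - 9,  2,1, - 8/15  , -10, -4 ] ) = [ - 10,-9, - 4,  -  4, - 8/15,1, 2  ,  9 ]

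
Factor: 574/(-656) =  - 2^( - 3 ) * 7^1 = - 7/8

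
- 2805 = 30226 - 33031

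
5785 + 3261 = 9046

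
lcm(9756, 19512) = 19512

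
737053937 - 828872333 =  - 91818396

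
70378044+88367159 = 158745203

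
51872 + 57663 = 109535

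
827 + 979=1806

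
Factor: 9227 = 9227^1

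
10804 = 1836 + 8968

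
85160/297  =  85160/297 =286.73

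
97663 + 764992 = 862655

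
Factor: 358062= 2^1*3^1*83^1*719^1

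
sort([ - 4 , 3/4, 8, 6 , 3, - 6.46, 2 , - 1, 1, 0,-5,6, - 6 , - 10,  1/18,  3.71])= [ - 10 , - 6.46,  -  6, - 5, - 4, - 1,0,1/18,3/4 , 1, 2 , 3,3.71, 6, 6, 8]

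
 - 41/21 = - 2+1/21   =  - 1.95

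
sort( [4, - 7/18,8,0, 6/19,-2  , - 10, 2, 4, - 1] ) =[ -10, - 2, - 1,- 7/18 , 0,6/19,2,4 , 4,8] 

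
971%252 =215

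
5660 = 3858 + 1802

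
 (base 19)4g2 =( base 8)3326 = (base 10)1750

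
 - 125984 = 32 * (-3937)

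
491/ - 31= -491/31= -15.84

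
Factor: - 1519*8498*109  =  -1407022358 =- 2^1*7^3*31^1*109^1*607^1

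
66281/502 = 132 + 17/502  =  132.03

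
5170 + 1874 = 7044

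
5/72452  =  5/72452=0.00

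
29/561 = 29/561 = 0.05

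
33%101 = 33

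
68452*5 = 342260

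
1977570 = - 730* ( - 2709) 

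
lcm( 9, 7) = 63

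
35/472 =35/472 = 0.07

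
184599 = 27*6837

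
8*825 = 6600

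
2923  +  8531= 11454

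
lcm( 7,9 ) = 63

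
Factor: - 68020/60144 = - 2^ ( - 2)*3^( - 1)*5^1*7^( - 1 )*19^1 =- 95/84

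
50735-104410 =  - 53675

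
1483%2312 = 1483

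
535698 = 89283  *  6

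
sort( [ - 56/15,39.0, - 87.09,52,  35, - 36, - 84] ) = [ - 87.09,  -  84,-36, - 56/15,35,39.0,52] 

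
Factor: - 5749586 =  - 2^1*23^1*124991^1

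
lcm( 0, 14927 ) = 0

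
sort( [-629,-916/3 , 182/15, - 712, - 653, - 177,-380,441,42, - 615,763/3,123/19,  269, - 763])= [ - 763,-712, -653,-629,-615, - 380 ,-916/3 ,-177, 123/19, 182/15,42,  763/3, 269, 441 ]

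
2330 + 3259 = 5589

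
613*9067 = 5558071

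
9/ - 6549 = -3/2183 = -0.00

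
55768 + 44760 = 100528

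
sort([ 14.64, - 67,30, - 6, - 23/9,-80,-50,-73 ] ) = [ - 80, - 73,-67,-50 , - 6, - 23/9, 14.64,30]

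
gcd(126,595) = 7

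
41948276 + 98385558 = 140333834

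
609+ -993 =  - 384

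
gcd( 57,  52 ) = 1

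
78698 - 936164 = -857466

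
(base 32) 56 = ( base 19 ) 8e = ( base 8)246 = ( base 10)166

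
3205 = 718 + 2487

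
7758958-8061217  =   - 302259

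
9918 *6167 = 61164306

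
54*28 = 1512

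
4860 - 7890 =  - 3030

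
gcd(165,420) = 15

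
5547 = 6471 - 924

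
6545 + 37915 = 44460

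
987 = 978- - 9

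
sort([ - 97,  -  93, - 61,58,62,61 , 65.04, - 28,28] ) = [ -97, -93, - 61,-28,28, 58,61, 62,65.04] 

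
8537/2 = 4268 + 1/2 =4268.50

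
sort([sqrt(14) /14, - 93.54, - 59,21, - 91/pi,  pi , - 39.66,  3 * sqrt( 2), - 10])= [ -93.54, - 59,-39.66, - 91/pi, - 10, sqrt (14 ) /14,  pi,3*sqrt (2) , 21] 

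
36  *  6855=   246780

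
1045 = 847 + 198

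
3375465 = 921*3665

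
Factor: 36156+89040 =2^2*3^1*10433^1 = 125196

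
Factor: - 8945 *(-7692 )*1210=83253977400 = 2^3*3^1 * 5^2*11^2*641^1 * 1789^1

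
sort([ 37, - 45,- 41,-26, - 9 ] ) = [ - 45, - 41, -26,-9,37 ] 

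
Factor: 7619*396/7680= 2^( - 7 ) * 3^1*5^( - 1) *11^1*19^1* 401^1 = 251427/640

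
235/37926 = 235/37926 = 0.01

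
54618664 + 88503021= 143121685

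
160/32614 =80/16307 = 0.00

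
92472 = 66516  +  25956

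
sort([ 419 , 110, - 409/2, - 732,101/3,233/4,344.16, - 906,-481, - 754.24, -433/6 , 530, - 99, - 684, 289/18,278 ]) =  [ - 906, - 754.24, - 732,  -  684 , - 481, - 409/2,- 99, - 433/6 , 289/18, 101/3,233/4 , 110, 278,344.16, 419, 530]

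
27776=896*31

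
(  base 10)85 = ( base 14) 61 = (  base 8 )125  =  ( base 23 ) 3G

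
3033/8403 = 1011/2801 = 0.36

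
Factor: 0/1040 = 0^1= 0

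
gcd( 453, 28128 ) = 3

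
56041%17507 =3520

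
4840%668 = 164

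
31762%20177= 11585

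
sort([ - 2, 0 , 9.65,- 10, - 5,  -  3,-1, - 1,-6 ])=[ - 10, - 6,  -  5,-3,- 2, - 1,  -  1,0,9.65]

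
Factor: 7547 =7547^1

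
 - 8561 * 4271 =- 36564031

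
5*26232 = 131160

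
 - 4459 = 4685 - 9144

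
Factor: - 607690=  - 2^1 * 5^1*67^1 * 907^1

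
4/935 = 4/935 = 0.00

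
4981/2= 4981/2 = 2490.50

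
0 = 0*72033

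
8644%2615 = 799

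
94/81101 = 94/81101 = 0.00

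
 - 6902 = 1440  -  8342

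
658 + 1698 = 2356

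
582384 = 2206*264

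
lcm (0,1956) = 0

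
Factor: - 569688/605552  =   - 2^( - 1 )*3^1* 7^1 * 3391^1*37847^( - 1 )=- 71211/75694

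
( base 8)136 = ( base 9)114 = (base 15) 64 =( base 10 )94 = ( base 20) 4E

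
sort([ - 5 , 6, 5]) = [ - 5 , 5, 6 ]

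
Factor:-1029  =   - 3^1*7^3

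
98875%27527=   16294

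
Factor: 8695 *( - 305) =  - 2651975 = -  5^2*37^1*47^1*61^1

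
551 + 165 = 716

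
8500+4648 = 13148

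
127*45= 5715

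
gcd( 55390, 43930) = 1910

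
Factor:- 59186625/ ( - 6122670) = 3945775/408178= 2^(  -  1 )*5^2* 127^( - 1 )*  1607^( - 1) *157831^1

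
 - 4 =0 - 4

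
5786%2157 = 1472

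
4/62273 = 4/62273 = 0.00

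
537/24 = 179/8 = 22.38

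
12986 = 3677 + 9309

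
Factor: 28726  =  2^1 * 53^1*271^1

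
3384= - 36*(-94 )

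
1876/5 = 375+1/5 = 375.20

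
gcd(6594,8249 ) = 1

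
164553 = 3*54851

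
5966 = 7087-1121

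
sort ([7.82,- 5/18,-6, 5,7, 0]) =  [ - 6, - 5/18, 0,  5,7, 7.82]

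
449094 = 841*534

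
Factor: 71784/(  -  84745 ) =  - 72/85 = -  2^3*3^2*5^(  -  1 )*17^(  -  1) 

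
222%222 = 0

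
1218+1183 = 2401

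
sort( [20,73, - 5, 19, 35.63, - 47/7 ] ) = [ - 47/7, - 5,19, 20, 35.63 , 73 ] 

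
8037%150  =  87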